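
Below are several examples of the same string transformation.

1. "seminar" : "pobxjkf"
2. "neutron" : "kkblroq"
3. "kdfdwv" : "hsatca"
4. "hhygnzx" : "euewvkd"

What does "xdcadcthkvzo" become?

ulawzsxhaezq

The rule is to shift every letter 3 places backward in the alphabet (wrapping around), then take characters alternately from the front and the back (1st, last, 2nd, 2nd-last, ...).
"xdcadcthkvzo" → "uazxazqehswl" → "ulawzsxhaezq".
(Check on "seminar": → "pbjfkxo" → "pobxjkf" ✓)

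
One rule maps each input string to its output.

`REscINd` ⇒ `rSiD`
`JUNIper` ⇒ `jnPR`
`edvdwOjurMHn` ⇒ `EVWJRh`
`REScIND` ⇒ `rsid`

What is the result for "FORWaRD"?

frAd

Each output is the input with this applied: flip the case of every letter, then keep every other character starting from the first (positions 1st, 3rd, 5th, ...).
On "FORWaRD": the first step gives "forwArd", and the second then gives "frAd".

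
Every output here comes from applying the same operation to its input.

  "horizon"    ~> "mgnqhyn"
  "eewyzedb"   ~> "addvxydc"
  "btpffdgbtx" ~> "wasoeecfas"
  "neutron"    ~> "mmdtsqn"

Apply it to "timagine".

Looking at the pairs, the operation is to move the last character to the front, then shift every letter 1 place backward in the alphabet (wrapping around).
On "timagine": the first step gives "etimagin", and the second then gives "dshlzfhm".

dshlzfhm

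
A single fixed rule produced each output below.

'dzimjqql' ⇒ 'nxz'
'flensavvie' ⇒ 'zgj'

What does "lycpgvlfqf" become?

In each case the input is transformed by: keep one character in every 3, starting at position 2 (positions 2nd, 5th, 8th, ...), then shift every letter 12 places backward in the alphabet (wrapping around).
"lycpgvlfqf" → "ygf" → "mut".
(Check on "dzimjqql": → "zjl" → "nxz" ✓)

mut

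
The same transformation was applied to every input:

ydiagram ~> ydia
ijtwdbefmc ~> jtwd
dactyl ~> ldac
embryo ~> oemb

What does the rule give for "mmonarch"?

The rule is to swap the front and back halves of the string, then keep only the last 4 characters.
"mmonarch" → "mmon".

mmon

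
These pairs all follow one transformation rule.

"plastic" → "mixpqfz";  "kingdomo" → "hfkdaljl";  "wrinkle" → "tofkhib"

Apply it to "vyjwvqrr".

Rule — shift every letter 3 places backward in the alphabet (wrapping around).
"vyjwvqrr" → "svgtsnoo".

svgtsnoo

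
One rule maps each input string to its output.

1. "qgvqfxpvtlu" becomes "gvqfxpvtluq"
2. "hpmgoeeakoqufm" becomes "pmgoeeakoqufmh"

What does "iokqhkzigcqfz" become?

The transformation: move the first character to the end.
"iokqhkzigcqfz" → "okqhkzigcqfzi".

okqhkzigcqfzi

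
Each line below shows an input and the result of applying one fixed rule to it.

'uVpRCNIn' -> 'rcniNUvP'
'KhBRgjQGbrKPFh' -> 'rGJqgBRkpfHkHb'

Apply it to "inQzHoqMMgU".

Looking at the pairs, the operation is to move the first 3 characters to the end (rotate left by 3), then flip the case of every letter.
Starting from "inQzHoqMMgU": after the first operation, "zHoqMMgUinQ"; after the second, "ZhOQmmGuINq".

ZhOQmmGuINq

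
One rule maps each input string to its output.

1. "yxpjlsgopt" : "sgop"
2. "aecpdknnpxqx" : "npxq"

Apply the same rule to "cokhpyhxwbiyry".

biyr

The rule is to move the last character to the front, then keep only the last 4 characters.
Working it through for "cokhpyhxwbiyry": intermediate "ycokhpyhxwbiyr", final "biyr".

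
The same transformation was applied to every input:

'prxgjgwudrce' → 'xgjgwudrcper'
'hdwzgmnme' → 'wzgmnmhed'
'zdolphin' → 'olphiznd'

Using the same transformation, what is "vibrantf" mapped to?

brantvfi

Rule — swap the first and last characters, then move the first 2 characters to the end (rotate left by 2).
Working it through for "vibrantf": intermediate "fibrantv", final "brantvfi".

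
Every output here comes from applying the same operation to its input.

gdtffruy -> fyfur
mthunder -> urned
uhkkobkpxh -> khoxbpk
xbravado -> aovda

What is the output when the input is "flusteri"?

sitre

The transformation: delete the first 3 characters, then take characters alternately from the front and the back (1st, last, 2nd, 2nd-last, ...).
Working it through for "flusteri": intermediate "steri", final "sitre".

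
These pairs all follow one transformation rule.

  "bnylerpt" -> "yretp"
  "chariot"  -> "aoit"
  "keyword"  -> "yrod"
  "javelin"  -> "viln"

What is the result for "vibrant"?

Each output is the input with this applied: swap each adjacent pair of characters (1↔2, 3↔4, ...), then delete the first 3 characters.
Applying both steps to "vibrant": "ivrbnat", then "bnat".

bnat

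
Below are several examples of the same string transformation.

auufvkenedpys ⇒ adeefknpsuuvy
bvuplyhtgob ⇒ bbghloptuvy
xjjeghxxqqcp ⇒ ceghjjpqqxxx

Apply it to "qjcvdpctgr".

The pattern: sort the characters into alphabetical order.
For "qjcvdpctgr" the result is "ccdgjpqrtv".

ccdgjpqrtv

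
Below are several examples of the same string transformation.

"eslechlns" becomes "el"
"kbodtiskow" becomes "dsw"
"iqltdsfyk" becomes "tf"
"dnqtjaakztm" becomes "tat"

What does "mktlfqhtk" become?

lh

In each case the input is transformed by: delete the first 2 characters, then keep one character in every 3, starting at position 2 (positions 2nd, 5th, 8th, ...).
"mktlfqhtk" → "tlfqhtk" → "lh".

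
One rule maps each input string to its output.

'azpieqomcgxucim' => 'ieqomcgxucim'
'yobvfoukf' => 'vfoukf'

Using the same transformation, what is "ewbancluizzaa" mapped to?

What's happening: delete the first 3 characters.
So "ewbancluizzaa" becomes "ancluizzaa".

ancluizzaa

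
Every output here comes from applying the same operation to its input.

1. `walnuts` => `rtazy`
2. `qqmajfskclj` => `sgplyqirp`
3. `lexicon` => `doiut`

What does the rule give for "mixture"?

The rule is to delete the first 2 characters, then shift every letter 6 places forward in the alphabet (wrapping around).
For "mixture", step one produces "xture"; step two turns that into "dzaxk".

dzaxk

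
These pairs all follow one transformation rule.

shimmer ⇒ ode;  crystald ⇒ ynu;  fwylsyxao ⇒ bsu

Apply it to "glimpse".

che

In each case the input is transformed by: shift every letter 4 places backward in the alphabet (wrapping around), then keep only the first 3 characters.
For "glimpse", step one produces "cheiloa"; step two turns that into "che".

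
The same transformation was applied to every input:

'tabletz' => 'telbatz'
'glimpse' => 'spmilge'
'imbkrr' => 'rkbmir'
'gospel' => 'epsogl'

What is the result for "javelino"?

nilevajo

Each output is the input with this applied: reverse the string, then move the first character to the end.
For "javelino", step one produces "onilevaj"; step two turns that into "nilevajo".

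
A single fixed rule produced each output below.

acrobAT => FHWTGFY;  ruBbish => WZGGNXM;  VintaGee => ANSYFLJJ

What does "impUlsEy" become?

The pattern: shift every letter 5 places forward in the alphabet (wrapping around), then convert every letter to uppercase.
For "impUlsEy" the result is "NRUZQXJD".

NRUZQXJD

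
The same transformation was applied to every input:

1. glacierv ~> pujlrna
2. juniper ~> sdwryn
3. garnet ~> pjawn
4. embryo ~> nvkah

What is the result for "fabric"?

The rule is to delete the last character, then shift every letter 9 places forward in the alphabet (wrapping around).
"fabric" → "ojkar".

ojkar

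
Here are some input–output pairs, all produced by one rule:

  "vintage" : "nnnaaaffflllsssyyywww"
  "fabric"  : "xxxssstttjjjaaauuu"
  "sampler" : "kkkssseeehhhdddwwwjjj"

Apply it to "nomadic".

fffgggeeesssvvvaaauuu

Looking at the pairs, the operation is to shift every letter 8 places backward in the alphabet (wrapping around), then repeat every character 3 times.
For "nomadic", step one produces "fgesvau"; step two turns that into "fffgggeeesssvvvaaauuu".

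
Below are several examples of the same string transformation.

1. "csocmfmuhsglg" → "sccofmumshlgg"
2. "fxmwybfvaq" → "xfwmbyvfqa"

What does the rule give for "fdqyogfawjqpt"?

The pattern: swap each adjacent pair of characters (1↔2, 3↔4, ...).
Doing the same to "fdqyogfawjqpt": "dfyqgoafjwpqt".

dfyqgoafjwpqt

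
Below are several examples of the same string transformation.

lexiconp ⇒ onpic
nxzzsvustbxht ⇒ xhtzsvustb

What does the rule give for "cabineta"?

In each case the input is transformed by: delete the first 3 characters, then move the last 3 characters to the front (rotate right by 3).
Applying both steps to "cabineta": "ineta", then "etain".

etain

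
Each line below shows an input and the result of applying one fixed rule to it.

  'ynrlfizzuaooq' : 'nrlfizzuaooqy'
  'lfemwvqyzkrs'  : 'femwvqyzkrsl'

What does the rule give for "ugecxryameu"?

The rule is to move the first character to the end.
For "ugecxryameu" the result is "gecxryameuu".

gecxryameuu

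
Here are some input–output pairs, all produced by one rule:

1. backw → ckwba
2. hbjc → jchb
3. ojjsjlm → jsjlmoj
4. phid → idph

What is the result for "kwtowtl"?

towtlkw

The rule is to move the first 2 characters to the end (rotate left by 2).
On "kwtowtl" that produces "towtlkw".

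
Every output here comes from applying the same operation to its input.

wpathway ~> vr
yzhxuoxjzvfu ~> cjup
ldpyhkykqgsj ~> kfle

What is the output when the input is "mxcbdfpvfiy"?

xaa

What's happening: shift every letter 5 places backward in the alphabet (wrapping around), then keep one character in every 3, starting at position 3 (positions 3rd, 6th, 9th, ...).
Applying both steps to "mxcbdfpvfiy": "hsxwyakqadt", then "xaa".
(Check on "wpathway": → "rkvocrvt" → "vr" ✓)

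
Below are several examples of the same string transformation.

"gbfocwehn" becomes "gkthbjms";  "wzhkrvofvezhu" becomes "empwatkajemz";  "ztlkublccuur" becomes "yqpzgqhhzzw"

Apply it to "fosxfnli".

txcksqn

In each case the input is transformed by: shift every letter 5 places forward in the alphabet (wrapping around), then delete the first character.
Applying both steps to "fosxfnli": "ktxcksqn", then "txcksqn".
(Check on "ztlkublccuur": → "eyqpzgqhhzzw" → "yqpzgqhhzzw" ✓)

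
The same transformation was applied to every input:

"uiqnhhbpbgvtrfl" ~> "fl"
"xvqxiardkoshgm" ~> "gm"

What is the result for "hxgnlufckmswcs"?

cs

Each output is the input with this applied: keep only the last 2 characters.
So "hxgnlufckmswcs" becomes "cs".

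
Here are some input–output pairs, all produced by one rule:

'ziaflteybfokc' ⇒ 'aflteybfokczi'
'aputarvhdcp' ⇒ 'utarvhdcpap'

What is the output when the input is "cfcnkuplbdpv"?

cnkuplbdpvcf

Each output is the input with this applied: move the first 2 characters to the end (rotate left by 2).
On "cfcnkuplbdpv" that produces "cnkuplbdpvcf".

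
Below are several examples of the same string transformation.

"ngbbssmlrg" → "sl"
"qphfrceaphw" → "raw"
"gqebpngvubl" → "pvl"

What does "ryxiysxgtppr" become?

Each output is the input with this applied: delete the first 3 characters, then keep one character in every 3, starting at position 2 (positions 2nd, 5th, 8th, ...).
For "ryxiysxgtppr", step one produces "iysxgtppr"; step two turns that into "ygp".
(Check on "ngbbssmlrg": → "bssmlrg" → "sl" ✓)

ygp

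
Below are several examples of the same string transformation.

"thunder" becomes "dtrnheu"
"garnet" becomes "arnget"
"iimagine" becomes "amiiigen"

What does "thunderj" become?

The rule is to sort the characters into reverse alphabetical order, then swap the first and last characters.
On "thunderj": the first step gives "utrnjhed", and the second then gives "dtrnjheu".

dtrnjheu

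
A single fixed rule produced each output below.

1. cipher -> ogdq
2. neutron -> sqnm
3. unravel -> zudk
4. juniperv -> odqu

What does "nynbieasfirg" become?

ehqf

What's happening: shift every letter 1 place backward in the alphabet (wrapping around), then keep only the last 4 characters.
Starting from "nynbieasfirg": after the first operation, "mxmahdzrehqf"; after the second, "ehqf".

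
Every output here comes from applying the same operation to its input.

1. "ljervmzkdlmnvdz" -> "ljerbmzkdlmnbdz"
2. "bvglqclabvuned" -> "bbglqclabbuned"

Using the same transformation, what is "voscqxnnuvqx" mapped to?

boscqxnnubqx

The transformation: replace every "v" with "b".
Doing the same to "voscqxnnuvqx": "boscqxnnubqx".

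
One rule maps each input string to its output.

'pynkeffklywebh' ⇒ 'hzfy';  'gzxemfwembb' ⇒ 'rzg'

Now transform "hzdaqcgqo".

The transformation: shift every letter 6 places backward in the alphabet (wrapping around), then keep one character in every 3, starting at position 3 (positions 3rd, 6th, 9th, ...).
Applying both steps to "hzdaqcgqo": "btxukwaki", then "xwi".

xwi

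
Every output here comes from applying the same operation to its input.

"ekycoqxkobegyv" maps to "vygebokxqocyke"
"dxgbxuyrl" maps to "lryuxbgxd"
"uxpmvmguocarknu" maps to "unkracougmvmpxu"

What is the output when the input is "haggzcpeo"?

Each output is the input with this applied: reverse the string.
For "haggzcpeo" the result is "oepczggah".

oepczggah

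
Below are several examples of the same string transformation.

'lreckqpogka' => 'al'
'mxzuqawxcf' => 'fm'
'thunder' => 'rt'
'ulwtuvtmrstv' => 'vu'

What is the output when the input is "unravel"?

lu

The pattern: move the last character to the front, then keep only the first 2 characters.
Applying both steps to "unravel": "lunrave", then "lu".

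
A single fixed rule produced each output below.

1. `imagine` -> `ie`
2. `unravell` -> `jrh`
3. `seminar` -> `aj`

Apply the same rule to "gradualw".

The pattern: shift every letter 4 places backward in the alphabet (wrapping around), then keep one character in every 3, starting at position 2 (positions 2nd, 5th, 8th, ...).
Doing the same to "gradualw": "nqs".
(Check on "unravell": → "qjnwrahh" → "jrh" ✓)

nqs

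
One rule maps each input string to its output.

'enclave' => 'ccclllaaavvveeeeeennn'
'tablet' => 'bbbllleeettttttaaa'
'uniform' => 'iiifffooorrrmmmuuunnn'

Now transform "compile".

mmmpppiiillleeecccooo

Looking at the pairs, the operation is to move the first 2 characters to the end (rotate left by 2), then repeat every character 3 times.
For "compile", step one produces "mpileco"; step two turns that into "mmmpppiiillleeecccooo".
(Check on "uniform": → "iformun" → "iiifffooorrrmmmuuunnn" ✓)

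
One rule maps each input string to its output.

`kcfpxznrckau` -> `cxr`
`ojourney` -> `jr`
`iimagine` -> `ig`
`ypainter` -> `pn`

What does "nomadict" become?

od

What's happening: keep one character in every 3, starting at position 2 (positions 2nd, 5th, 8th, ...), then delete the last character.
On "nomadict": the first step gives "odt", and the second then gives "od".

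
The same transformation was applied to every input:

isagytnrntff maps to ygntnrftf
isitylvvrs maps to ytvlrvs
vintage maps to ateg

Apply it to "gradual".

udla

Looking at the pairs, the operation is to delete the first 3 characters, then swap each adjacent pair of characters (1↔2, 3↔4, ...).
Working it through for "gradual": intermediate "dual", final "udla".
(Check on "isagytnrntff": → "gytnrntff" → "ygntnrftf" ✓)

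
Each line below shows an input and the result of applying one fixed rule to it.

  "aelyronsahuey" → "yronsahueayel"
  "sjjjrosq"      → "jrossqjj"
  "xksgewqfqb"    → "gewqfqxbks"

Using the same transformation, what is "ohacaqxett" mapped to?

caqxetotha

The transformation: swap the first and last characters, then move the first 3 characters to the end (rotate left by 3).
Working it through for "ohacaqxett": intermediate "thacaqxeto", final "caqxetotha".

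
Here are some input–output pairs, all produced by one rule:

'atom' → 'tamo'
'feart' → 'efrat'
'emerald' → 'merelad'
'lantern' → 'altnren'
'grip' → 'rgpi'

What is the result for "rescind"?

What's happening: swap each adjacent pair of characters (1↔2, 3↔4, ...).
For "rescind" the result is "ercsnid".

ercsnid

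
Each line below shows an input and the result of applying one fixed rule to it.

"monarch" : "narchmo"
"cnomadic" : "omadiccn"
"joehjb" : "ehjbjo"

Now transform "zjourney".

The pattern: move the first 2 characters to the end (rotate left by 2).
Doing the same to "zjourney": "ourneyzj".

ourneyzj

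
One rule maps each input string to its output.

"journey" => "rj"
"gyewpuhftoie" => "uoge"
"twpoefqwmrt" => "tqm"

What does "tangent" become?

ne

Rule — sort the characters into reverse alphabetical order, then keep one character in every 3, starting at position 3 (positions 3rd, 6th, 9th, ...).
"tangent" → "ttnngea" → "ne".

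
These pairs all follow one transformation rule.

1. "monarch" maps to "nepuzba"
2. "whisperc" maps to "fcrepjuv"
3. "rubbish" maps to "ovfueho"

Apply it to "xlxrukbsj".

The transformation: move the first 3 characters to the end (rotate left by 3), then shift every letter 13 places forward in the alphabet (wrapping around) — i.e. ROT13.
"xlxrukbsj" → "rukbsjxlx" → "ehxofwkyk".
(Check on "monarch": → "archmon" → "nepuzba" ✓)

ehxofwkyk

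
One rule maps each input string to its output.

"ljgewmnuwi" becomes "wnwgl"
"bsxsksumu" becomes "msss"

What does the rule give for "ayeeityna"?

ntey

Rule — reverse the string, then keep every other character starting from the second (positions 2nd, 4th, 6th, ...).
"ayeeityna" → "anytieeya" → "ntey".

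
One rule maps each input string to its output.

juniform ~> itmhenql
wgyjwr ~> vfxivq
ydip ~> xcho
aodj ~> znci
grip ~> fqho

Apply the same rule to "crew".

The pattern: shift every letter 1 place backward in the alphabet (wrapping around).
Doing the same to "crew": "bqdv".

bqdv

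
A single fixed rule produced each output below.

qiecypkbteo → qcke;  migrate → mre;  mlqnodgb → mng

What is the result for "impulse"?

The rule is to keep one character in every 3, starting at position 1 (positions 1st, 4th, 7th, ...).
"impulse" → "iue".

iue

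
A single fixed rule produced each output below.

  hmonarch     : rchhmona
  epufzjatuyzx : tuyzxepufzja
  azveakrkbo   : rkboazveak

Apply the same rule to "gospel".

Looking at the pairs, the operation is to move the first character to the end, then swap the front and back halves of the string.
On "gospel": the first step gives "ospelg", and the second then gives "elgosp".

elgosp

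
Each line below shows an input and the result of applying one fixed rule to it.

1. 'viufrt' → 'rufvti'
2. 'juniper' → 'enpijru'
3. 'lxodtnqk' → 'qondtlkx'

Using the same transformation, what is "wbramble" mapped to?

Rule — take characters alternately from the front and the back (1st, last, 2nd, 2nd-last, ...), then move the first 3 characters to the end (rotate left by 3).
Doing the same to "wbramble": "lrbamweb".

lrbamweb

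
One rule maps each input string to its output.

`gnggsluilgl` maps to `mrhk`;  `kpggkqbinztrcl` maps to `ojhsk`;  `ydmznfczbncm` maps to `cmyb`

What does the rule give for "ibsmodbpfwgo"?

In each case the input is transformed by: shift every letter 1 place backward in the alphabet (wrapping around), then keep one character in every 3, starting at position 2 (positions 2nd, 5th, 8th, ...).
Doing the same to "ibsmodbpfwgo": "anof".

anof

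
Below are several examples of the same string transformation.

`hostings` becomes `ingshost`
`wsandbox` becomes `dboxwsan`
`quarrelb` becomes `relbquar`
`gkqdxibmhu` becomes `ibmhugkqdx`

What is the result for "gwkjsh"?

In each case the input is transformed by: swap the front and back halves of the string.
On "gwkjsh" that produces "jshgwk".

jshgwk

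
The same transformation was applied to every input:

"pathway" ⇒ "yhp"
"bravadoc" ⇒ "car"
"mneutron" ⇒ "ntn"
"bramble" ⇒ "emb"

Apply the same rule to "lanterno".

oea

Each output is the input with this applied: reverse the string, then keep one character in every 3, starting at position 1 (positions 1st, 4th, 7th, ...).
Applying both steps to "lanterno": "onretnal", then "oea".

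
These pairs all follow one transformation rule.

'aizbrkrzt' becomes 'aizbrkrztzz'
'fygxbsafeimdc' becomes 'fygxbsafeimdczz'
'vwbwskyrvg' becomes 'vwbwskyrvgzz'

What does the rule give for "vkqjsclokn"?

Each output is the input with this applied: append "zz".
Doing the same to "vkqjsclokn": "vkqjscloknzz".

vkqjscloknzz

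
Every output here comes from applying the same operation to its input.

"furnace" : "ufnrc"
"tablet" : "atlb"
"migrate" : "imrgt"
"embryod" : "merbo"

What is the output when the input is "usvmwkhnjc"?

sumvkwnh

In each case the input is transformed by: swap each adjacent pair of characters (1↔2, 3↔4, ...), then delete the last 2 characters.
Applying both steps to "usvmwkhnjc": "sumvkwnhcj", then "sumvkwnh".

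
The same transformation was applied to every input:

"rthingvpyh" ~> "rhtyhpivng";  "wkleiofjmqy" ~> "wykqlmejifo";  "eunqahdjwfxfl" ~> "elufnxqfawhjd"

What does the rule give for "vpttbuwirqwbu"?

vupbtwtqbruiw

What's happening: take characters alternately from the front and the back (1st, last, 2nd, 2nd-last, ...).
For "vpttbuwirqwbu" the result is "vupbtwtqbruiw".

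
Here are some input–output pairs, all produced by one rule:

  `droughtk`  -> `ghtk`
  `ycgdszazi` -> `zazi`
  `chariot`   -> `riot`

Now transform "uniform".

form

In each case the input is transformed by: keep only the last 4 characters.
So "uniform" becomes "form".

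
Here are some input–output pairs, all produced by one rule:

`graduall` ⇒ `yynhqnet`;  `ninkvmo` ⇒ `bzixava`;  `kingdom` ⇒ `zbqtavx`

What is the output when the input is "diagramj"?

wznetnvq

The pattern: reverse the string, then shift every letter 13 places forward in the alphabet (wrapping around) — i.e. ROT13.
Working it through for "diagramj": intermediate "jmargaid", final "wznetnvq".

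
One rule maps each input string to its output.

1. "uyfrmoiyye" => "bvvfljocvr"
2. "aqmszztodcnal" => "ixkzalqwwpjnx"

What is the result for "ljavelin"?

Looking at the pairs, the operation is to reverse the string, then shift every letter 3 places backward in the alphabet (wrapping around).
On "ljavelin": the first step gives "nilevajl", and the second then gives "kfibsxgi".
(Check on "aqmszztodcnal": → "lancdotzzsmqa" → "ixkzalqwwpjnx" ✓)

kfibsxgi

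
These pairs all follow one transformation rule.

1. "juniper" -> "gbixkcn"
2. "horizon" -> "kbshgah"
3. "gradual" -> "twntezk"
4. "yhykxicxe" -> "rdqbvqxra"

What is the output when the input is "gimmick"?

The pattern: shift every letter 7 places backward in the alphabet (wrapping around), then move the first 2 characters to the end (rotate left by 2).
Starting from "gimmick": after the first operation, "zbffbvd"; after the second, "ffbvdzb".

ffbvdzb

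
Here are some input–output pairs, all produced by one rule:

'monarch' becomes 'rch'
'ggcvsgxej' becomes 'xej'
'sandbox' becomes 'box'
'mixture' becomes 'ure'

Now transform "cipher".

Rule — keep only the last 3 characters.
On "cipher" that produces "her".

her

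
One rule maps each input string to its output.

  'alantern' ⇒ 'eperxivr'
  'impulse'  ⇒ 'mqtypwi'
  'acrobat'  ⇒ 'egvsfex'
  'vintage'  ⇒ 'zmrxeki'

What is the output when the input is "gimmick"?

Each output is the input with this applied: shift every letter 4 places forward in the alphabet (wrapping around).
So "gimmick" becomes "kmqqmgo".

kmqqmgo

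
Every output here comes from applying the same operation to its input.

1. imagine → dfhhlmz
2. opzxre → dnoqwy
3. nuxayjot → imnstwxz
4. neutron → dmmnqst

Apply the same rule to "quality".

hkpstxz

Rule — shift every letter 1 place backward in the alphabet (wrapping around), then sort the characters into alphabetical order.
Doing the same to "quality": "hkpstxz".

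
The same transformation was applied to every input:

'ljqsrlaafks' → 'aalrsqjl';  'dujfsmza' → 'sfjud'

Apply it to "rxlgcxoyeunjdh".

nueyoxcglxr

Rule — reverse the string, then delete the first 3 characters.
Working it through for "rxlgcxoyeunjdh": intermediate "hdjnueyoxcglxr", final "nueyoxcglxr".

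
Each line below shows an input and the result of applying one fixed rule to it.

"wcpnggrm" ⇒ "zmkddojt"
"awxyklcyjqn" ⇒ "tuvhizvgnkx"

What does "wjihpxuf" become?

Rule — move the first character to the end, then shift every letter 3 places backward in the alphabet (wrapping around).
Working it through for "wjihpxuf": intermediate "jihpxufw", final "gfemurct".

gfemurct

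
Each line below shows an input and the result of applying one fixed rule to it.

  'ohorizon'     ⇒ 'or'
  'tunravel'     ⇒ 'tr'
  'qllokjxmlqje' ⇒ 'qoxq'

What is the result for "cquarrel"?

ca

Looking at the pairs, the operation is to move the last 2 characters to the front (rotate right by 2), then keep one character in every 3, starting at position 3 (positions 3rd, 6th, 9th, ...).
Working it through for "cquarrel": intermediate "elcquarr", final "ca".
(Check on "ohorizon": → "onohoriz" → "or" ✓)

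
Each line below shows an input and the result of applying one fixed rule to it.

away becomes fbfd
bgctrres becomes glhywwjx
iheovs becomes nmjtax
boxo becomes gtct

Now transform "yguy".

The transformation: shift every letter 5 places forward in the alphabet (wrapping around).
Doing the same to "yguy": "dlzd".

dlzd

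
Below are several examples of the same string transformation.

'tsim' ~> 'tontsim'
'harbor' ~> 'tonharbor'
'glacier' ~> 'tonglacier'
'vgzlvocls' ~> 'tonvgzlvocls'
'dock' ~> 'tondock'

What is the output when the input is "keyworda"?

tonkeyworda

What's happening: prepend "ton".
So "keyworda" becomes "tonkeyworda".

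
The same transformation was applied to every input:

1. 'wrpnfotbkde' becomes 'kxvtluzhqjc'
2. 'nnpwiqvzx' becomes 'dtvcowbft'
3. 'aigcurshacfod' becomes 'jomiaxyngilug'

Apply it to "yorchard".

The rule is to swap the first and last characters, then shift every letter 6 places forward in the alphabet (wrapping around).
"yorchard" → "dorchary" → "juxingxe".

juxingxe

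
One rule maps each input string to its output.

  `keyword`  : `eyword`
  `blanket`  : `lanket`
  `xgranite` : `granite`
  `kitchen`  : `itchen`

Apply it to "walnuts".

In each case the input is transformed by: delete the first character.
On "walnuts" that produces "alnuts".

alnuts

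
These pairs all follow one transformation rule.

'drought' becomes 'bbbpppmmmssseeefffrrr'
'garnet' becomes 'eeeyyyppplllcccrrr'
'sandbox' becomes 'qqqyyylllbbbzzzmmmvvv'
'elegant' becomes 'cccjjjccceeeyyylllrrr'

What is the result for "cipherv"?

Rule — shift every letter 2 places backward in the alphabet (wrapping around), then repeat every character 3 times.
For "cipherv", step one produces "agnfcpt"; step two turns that into "aaagggnnnfffcccpppttt".

aaagggnnnfffcccpppttt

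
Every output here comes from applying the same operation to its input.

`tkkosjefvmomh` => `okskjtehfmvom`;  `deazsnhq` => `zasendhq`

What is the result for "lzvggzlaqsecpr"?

gvgzzllrapqcse

The transformation: move the first 3 characters to the end (rotate left by 3), then take characters alternately from the front and the back (1st, last, 2nd, 2nd-last, ...).
"lzvggzlaqsecpr" → "ggzlaqsecprlzv" → "gvgzzllrapqcse".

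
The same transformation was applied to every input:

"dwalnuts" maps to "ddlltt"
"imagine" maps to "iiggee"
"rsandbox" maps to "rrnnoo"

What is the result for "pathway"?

pphhyy

Looking at the pairs, the operation is to keep one character in every 3, starting at position 1 (positions 1st, 4th, 7th, ...), then double every character.
Starting from "pathway": after the first operation, "phy"; after the second, "pphhyy".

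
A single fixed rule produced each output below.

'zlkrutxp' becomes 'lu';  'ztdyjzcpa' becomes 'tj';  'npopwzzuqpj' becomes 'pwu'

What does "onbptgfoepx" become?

nto

What's happening: keep one character in every 3, starting at position 2 (positions 2nd, 5th, 8th, ...), then delete the last character.
On "onbptgfoepx": the first step gives "ntox", and the second then gives "nto".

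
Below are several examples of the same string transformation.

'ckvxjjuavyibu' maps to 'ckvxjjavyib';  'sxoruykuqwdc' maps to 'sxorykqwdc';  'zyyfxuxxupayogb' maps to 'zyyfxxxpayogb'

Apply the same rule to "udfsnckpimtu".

dfsnckpimt

Looking at the pairs, the operation is to remove every "u".
So "udfsnckpimtu" becomes "dfsnckpimt".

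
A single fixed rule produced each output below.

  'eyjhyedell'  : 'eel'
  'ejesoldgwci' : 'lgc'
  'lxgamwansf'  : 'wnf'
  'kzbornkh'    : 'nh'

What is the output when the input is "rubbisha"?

sa

What's happening: keep every other character starting from the second (positions 2nd, 4th, 6th, ...), then delete the first 2 characters.
For "rubbisha", step one produces "ubsa"; step two turns that into "sa".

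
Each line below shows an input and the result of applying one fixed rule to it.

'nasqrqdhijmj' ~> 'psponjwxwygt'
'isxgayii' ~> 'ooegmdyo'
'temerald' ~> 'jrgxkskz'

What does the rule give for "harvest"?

What's happening: reverse the string, then shift every letter 6 places forward in the alphabet (wrapping around).
"harvest" → "tsevrah" → "zykbxgn".

zykbxgn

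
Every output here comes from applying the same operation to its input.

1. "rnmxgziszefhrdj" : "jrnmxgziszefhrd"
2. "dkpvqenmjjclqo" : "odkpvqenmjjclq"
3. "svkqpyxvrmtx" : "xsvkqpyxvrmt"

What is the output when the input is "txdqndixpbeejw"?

The rule is to move the last character to the front.
So "txdqndixpbeejw" becomes "wtxdqndixpbeej".

wtxdqndixpbeej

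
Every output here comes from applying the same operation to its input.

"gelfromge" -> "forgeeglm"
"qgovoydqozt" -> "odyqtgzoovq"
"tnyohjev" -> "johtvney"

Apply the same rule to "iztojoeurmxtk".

The rule is to take characters alternately from the front and the back (1st, last, 2nd, 2nd-last, ...), then move the last 3 characters to the front (rotate right by 3).
"iztojoeurmxtk" → "ikzttxomjroue" → "oueikzttxomjr".
(Check on "gelfromge": → "geeglmfor" → "forgeeglm" ✓)

oueikzttxomjr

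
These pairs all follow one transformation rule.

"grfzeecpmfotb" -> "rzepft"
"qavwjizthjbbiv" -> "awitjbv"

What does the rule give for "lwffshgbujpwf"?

The pattern: keep every other character starting from the second (positions 2nd, 4th, 6th, ...).
For "lwffshgbujpwf" the result is "wfhbjw".

wfhbjw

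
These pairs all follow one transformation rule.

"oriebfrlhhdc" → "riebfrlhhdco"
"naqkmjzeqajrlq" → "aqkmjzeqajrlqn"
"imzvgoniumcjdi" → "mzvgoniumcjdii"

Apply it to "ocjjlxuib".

cjjlxuibo

In each case the input is transformed by: move the first character to the end.
"ocjjlxuib" → "cjjlxuibo".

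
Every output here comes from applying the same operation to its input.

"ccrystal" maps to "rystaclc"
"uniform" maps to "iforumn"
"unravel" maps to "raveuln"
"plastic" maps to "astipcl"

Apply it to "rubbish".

bbisrhu

Each output is the input with this applied: swap the first and last characters, then move the first 2 characters to the end (rotate left by 2).
On "rubbish": the first step gives "hubbisr", and the second then gives "bbisrhu".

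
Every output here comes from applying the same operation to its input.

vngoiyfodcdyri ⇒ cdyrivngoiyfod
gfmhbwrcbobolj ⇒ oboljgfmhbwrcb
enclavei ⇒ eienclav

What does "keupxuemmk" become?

mmkkeupxue

The pattern: swap the front and back halves of the string, then move the first 2 characters to the end (rotate left by 2).
"keupxuemmk" → "uemmkkeupx" → "mmkkeupxue".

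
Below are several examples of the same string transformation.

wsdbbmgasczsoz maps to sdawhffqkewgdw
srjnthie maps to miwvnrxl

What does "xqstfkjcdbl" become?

The rule is to move the last 2 characters to the front (rotate right by 2), then shift every letter 4 places forward in the alphabet (wrapping around).
For "xqstfkjcdbl", step one produces "blxqstfkjcd"; step two turns that into "fpbuwxjongh".

fpbuwxjongh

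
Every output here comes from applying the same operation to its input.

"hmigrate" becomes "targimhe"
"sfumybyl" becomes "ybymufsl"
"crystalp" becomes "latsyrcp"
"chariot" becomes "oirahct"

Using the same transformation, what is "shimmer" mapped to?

Looking at the pairs, the operation is to move the last character to the front, then reverse the string.
Applying both steps to "shimmer": "rshimme", then "emmihsr".

emmihsr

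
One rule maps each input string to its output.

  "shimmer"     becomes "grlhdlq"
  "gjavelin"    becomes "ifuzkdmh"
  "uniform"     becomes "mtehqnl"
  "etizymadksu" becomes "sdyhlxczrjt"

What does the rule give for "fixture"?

heswqtd

Looking at the pairs, the operation is to shift every letter 1 place backward in the alphabet (wrapping around), then swap each adjacent pair of characters (1↔2, 3↔4, ...).
For "fixture", step one produces "ehwstqd"; step two turns that into "heswqtd".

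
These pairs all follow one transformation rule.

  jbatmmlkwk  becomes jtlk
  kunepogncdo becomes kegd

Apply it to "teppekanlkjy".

tpak

What's happening: keep one character in every 3, starting at position 1 (positions 1st, 4th, 7th, ...).
On "teppekanlkjy" that produces "tpak".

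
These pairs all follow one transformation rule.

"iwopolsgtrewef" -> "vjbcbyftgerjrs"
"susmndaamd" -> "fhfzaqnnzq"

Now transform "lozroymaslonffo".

ybmeblznfybassb

The transformation: shift every letter 13 places forward in the alphabet (wrapping around) — i.e. ROT13.
So "lozroymaslonffo" becomes "ybmeblznfybassb".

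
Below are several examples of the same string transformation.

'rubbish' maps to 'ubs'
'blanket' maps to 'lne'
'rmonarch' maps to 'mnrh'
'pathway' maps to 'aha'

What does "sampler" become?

The rule is to keep every other character starting from the second (positions 2nd, 4th, 6th, ...).
For "sampler" the result is "ape".

ape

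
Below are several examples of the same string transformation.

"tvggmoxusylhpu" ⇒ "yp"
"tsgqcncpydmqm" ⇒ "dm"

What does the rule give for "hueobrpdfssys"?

The transformation: keep one character in every 3, starting at position 1 (positions 1st, 4th, 7th, ...), then delete the first 3 characters.
For "hueobrpdfssys" the result is "ss".
(Check on "tsgqcncpydmqm": → "tqcdm" → "dm" ✓)

ss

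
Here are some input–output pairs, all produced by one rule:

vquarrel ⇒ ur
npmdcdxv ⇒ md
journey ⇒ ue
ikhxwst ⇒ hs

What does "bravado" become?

ad

Each output is the input with this applied: keep one character in every 3, starting at position 3 (positions 3rd, 6th, 9th, ...).
On "bravado" that produces "ad".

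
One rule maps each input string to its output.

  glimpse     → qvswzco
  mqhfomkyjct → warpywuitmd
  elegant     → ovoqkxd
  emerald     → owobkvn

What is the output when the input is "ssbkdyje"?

cclunito

Each output is the input with this applied: shift every letter 10 places forward in the alphabet (wrapping around).
Doing the same to "ssbkdyje": "cclunito".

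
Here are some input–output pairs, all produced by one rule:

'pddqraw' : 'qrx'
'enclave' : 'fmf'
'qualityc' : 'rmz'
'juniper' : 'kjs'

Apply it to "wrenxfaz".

The pattern: keep one character in every 3, starting at position 1 (positions 1st, 4th, 7th, ...), then shift every letter 1 place forward in the alphabet (wrapping around).
For "wrenxfaz", step one produces "wna"; step two turns that into "xob".

xob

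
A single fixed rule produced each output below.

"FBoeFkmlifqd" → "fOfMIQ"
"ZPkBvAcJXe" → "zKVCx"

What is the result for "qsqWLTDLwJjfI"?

QQldWJi

Looking at the pairs, the operation is to flip the case of every letter, then keep every other character starting from the first (positions 1st, 3rd, 5th, ...).
For "qsqWLTDLwJjfI", step one produces "QSQwltdlWjJFi"; step two turns that into "QQldWJi".
(Check on "FBoeFkmlifqd": → "fbOEfKMLIFQD" → "fOfMIQ" ✓)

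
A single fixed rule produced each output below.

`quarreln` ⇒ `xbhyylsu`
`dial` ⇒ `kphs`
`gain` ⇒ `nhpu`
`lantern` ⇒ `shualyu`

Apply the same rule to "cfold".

jmvsk

Looking at the pairs, the operation is to shift every letter 7 places forward in the alphabet (wrapping around).
"cfold" → "jmvsk".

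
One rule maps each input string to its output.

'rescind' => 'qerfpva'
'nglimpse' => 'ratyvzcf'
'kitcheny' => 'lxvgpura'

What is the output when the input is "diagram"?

What's happening: move the last character to the front, then shift every letter 13 places forward in the alphabet (wrapping around) — i.e. ROT13.
Working it through for "diagram": intermediate "mdiagra", final "zqvnten".

zqvnten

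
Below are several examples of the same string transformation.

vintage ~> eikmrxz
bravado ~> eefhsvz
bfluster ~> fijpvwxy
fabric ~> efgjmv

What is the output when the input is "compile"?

What's happening: sort the characters into alphabetical order, then shift every letter 4 places forward in the alphabet (wrapping around).
Starting from "compile": after the first operation, "ceilmop"; after the second, "gimpqst".

gimpqst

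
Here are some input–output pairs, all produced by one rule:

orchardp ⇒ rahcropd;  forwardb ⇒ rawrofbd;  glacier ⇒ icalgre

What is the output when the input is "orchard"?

ahcrodr

Rule — reverse the string, then move the first 2 characters to the end (rotate left by 2).
On "orchard" that produces "ahcrodr".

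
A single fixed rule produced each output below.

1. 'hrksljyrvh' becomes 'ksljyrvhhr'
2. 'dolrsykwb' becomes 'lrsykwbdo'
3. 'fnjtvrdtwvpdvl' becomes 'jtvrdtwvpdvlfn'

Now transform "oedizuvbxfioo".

dizuvbxfioooe

Looking at the pairs, the operation is to move the first 2 characters to the end (rotate left by 2).
Doing the same to "oedizuvbxfioo": "dizuvbxfioooe".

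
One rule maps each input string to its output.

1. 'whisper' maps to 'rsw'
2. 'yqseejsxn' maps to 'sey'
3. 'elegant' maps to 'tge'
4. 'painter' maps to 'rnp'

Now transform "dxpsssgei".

gsd

Looking at the pairs, the operation is to keep one character in every 3, starting at position 1 (positions 1st, 4th, 7th, ...), then reverse the string.
Working it through for "dxpsssgei": intermediate "dsg", final "gsd".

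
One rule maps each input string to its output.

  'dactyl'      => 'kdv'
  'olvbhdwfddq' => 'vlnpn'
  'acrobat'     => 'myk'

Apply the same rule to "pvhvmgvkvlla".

ffquvk

The rule is to keep every other character starting from the second (positions 2nd, 4th, 6th, ...), then shift every letter 10 places forward in the alphabet (wrapping around).
For "pvhvmgvkvlla" the result is "ffquvk".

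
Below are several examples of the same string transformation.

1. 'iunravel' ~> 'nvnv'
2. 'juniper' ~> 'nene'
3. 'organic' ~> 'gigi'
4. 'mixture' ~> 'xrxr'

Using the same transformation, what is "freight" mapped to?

eheh

Rule — keep one character in every 3, starting at position 3 (positions 3rd, 6th, 9th, ...), then write the whole string twice.
On "freight": the first step gives "eh", and the second then gives "eheh".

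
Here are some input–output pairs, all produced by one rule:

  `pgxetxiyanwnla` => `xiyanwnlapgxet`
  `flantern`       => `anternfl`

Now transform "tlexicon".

Looking at the pairs, the operation is to move the last 2 characters to the front (rotate right by 2), then swap the front and back halves of the string.
Working it through for "tlexicon": intermediate "ontlexic", final "exicontl".

exicontl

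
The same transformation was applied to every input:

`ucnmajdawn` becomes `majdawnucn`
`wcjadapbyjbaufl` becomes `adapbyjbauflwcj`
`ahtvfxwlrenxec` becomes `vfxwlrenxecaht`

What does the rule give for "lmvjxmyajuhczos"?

Each output is the input with this applied: move the first 3 characters to the end (rotate left by 3).
Applying that to "lmvjxmyajuhczos" gives "jxmyajuhczoslmv".

jxmyajuhczoslmv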